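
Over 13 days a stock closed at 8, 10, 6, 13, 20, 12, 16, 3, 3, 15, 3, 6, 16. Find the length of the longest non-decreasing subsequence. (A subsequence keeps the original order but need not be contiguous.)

5

Track the smallest tail for each achievable length (allowing ties):
8 → extends → [8]
10 → extends → [8, 10]
6 → replaces 8 → [6, 10]
13 → extends → [6, 10, 13]
20 → extends → [6, 10, 13, 20]
12 → replaces 13 → [6, 10, 12, 20]
16 → replaces 20 → [6, 10, 12, 16]
3 → replaces 6 → [3, 10, 12, 16]
3 → replaces 10 → [3, 3, 12, 16]
15 → replaces 16 → [3, 3, 12, 15]
3 → replaces 12 → [3, 3, 3, 15]
6 → replaces 15 → [3, 3, 3, 6]
16 → extends → [3, 3, 3, 6, 16]
Five tails, so the longest non-decreasing subsequence has length 5 (e.g. 8, 10, 13, 16, 16).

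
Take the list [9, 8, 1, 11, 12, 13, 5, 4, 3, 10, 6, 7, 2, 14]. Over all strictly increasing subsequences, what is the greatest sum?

Let S[i] be the best sum of a strictly increasing subsequence ending at i:
i:      1  2  3  4  5  6  7  8  9 10 11 12 13 14
a[i]:   9  8  1 11 12 13  5  4  3 10  6  7  2 14
S:      9  8  1 20 32 45  6  5  4 19 12 19  3 59
Maximum is 59 (e.g. 9 + 11 + 12 + 13 + 14).

59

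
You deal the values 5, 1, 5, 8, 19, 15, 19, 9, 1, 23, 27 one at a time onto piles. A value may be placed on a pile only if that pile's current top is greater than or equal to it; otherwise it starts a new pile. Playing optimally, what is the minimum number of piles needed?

7

Place each on the leftmost legal pile:
5 → new pile 1 (tops now [5])
1 → pile 1 (tops now [1])
5 → new pile 2 (tops now [1, 5])
8 → new pile 3 (tops now [1, 5, 8])
19 → new pile 4 (tops now [1, 5, 8, 19])
15 → pile 4 (tops now [1, 5, 8, 15])
19 → new pile 5 (tops now [1, 5, 8, 15, 19])
9 → pile 4 (tops now [1, 5, 8, 9, 19])
1 → pile 1 (tops now [1, 5, 8, 9, 19])
23 → new pile 6 (tops now [1, 5, 8, 9, 19, 23])
27 → new pile 7 (tops now [1, 5, 8, 9, 19, 23, 27])
Seven piles.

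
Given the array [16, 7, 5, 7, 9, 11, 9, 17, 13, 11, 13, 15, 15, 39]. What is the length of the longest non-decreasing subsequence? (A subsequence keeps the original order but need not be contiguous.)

9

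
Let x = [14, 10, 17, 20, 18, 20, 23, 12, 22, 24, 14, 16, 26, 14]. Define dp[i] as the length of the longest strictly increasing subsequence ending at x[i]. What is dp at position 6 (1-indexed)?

dp[i] = 1 + max{dp[j] : j<i, x[j]<x[i]} (or 1 if no such j):
i:      1  2  3  4  5  6  7  8  9 10 11 12 13 14
x[i]:  14 10 17 20 18 20 23 12 22 24 14 16 26 14
dp:     1  1  2  3  3  4  5  2  5  6  3  4  7  3
At index 6 the value is 4.

4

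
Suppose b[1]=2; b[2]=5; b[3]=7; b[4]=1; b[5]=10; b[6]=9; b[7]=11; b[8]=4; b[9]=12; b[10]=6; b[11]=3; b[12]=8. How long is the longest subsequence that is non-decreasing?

6

Track the smallest tail for each achievable length (allowing ties):
2 → extends → [2]
5 → extends → [2, 5]
7 → extends → [2, 5, 7]
1 → replaces 2 → [1, 5, 7]
10 → extends → [1, 5, 7, 10]
9 → replaces 10 → [1, 5, 7, 9]
11 → extends → [1, 5, 7, 9, 11]
4 → replaces 5 → [1, 4, 7, 9, 11]
12 → extends → [1, 4, 7, 9, 11, 12]
6 → replaces 7 → [1, 4, 6, 9, 11, 12]
3 → replaces 4 → [1, 3, 6, 9, 11, 12]
8 → replaces 9 → [1, 3, 6, 8, 11, 12]
Six tails, so the longest non-decreasing subsequence has length 6 (e.g. 2, 5, 7, 10, 11, 12).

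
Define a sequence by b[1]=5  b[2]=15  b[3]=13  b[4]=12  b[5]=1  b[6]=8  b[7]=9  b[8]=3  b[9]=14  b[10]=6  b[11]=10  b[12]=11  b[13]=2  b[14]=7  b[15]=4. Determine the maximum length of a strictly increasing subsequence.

Let dp[i] be the length of the longest such subsequence ending at index i:
i:      1  2  3  4  5  6  7  8  9 10 11 12 13 14 15
b[i]:   5 15 13 12  1  8  9  3 14  6 10 11  2  7  4
dp:     1  2  2  2  1  2  3  2  4  3  4  5  2  4  3
Maximum dp value is 5.

5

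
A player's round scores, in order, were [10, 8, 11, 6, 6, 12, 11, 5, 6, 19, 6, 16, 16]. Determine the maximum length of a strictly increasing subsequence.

4

Track the smallest tail for each achievable length (strict):
10 → extends → [10]
8 → replaces 10 → [8]
11 → extends → [8, 11]
6 → replaces 8 → [6, 11]
6 → already a tail → [6, 11]
12 → extends → [6, 11, 12]
11 → already a tail → [6, 11, 12]
5 → replaces 6 → [5, 11, 12]
6 → replaces 11 → [5, 6, 12]
19 → extends → [5, 6, 12, 19]
6 → already a tail → [5, 6, 12, 19]
16 → replaces 19 → [5, 6, 12, 16]
16 → already a tail → [5, 6, 12, 16]
Four tails, so the longest strictly increasing subsequence has length 4 (e.g. 10, 11, 12, 19).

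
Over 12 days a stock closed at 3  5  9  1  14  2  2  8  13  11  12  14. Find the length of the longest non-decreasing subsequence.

Let dp[i] be the length of the longest such subsequence ending at index i:
i:      1  2  3  4  5  6  7  8  9 10 11 12
a[i]:   3  5  9  1 14  2  2  8 13 11 12 14
dp:     1  2  3  1  4  2  3  4  5  5  6  7
Maximum dp value is 7.

7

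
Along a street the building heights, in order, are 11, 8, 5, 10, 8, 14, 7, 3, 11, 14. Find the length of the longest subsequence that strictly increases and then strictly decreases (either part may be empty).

inc[i] = longest strictly increasing subsequence ending at i; dec[i] = longest strictly decreasing subsequence starting at i:
i:      1  2  3  4  5  6  7  8  9 10
a[i]:  11  8  5 10  8 14  7  3 11 14
inc:    1  1  1  2  2  3  2  1  3  4
dec:    5  3  2  4  3  3  2  1  1  1
Best peak at i=1 (value 11): inc=1, dec=5, length 1+5−1 = 5.

5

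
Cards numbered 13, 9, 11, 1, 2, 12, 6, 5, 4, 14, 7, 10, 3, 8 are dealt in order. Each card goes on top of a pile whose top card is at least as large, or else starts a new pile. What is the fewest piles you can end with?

5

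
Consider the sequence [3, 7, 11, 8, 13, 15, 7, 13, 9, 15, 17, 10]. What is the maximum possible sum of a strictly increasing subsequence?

66

Let S[i] be the best sum of a strictly increasing subsequence ending at i:
i:      1  2  3  4  5  6  7  8  9 10 11 12
a[i]:   3  7 11  8 13 15  7 13  9 15 17 10
S:      3 10 21 18 34 49 10 34 27 49 66 37
Maximum is 66 (e.g. 3 + 7 + 11 + 13 + 15 + 17).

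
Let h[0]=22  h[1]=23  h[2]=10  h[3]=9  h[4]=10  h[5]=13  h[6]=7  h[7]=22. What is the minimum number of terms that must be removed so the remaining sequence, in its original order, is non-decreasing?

Fewest deletions = n − (longest non-decreasing subsequence).
i:      0  1  2  3  4  5  6  7
h[i]:  22 23 10  9 10 13  7 22
dp:     1  2  1  1  2  3  1  4
max dp = 4, so deletions = 8 − 4 = 4.

4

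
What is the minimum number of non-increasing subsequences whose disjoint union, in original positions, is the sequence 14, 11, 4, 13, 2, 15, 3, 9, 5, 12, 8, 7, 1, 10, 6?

5

Place each on the leftmost legal pile:
14 → new pile 1 (tops now [14])
11 → pile 1 (tops now [11])
4 → pile 1 (tops now [4])
13 → new pile 2 (tops now [4, 13])
2 → pile 1 (tops now [2, 13])
15 → new pile 3 (tops now [2, 13, 15])
3 → pile 2 (tops now [2, 3, 15])
9 → pile 3 (tops now [2, 3, 9])
5 → pile 3 (tops now [2, 3, 5])
12 → new pile 4 (tops now [2, 3, 5, 12])
8 → pile 4 (tops now [2, 3, 5, 8])
7 → pile 4 (tops now [2, 3, 5, 7])
1 → pile 1 (tops now [1, 3, 5, 7])
10 → new pile 5 (tops now [1, 3, 5, 7, 10])
6 → pile 4 (tops now [1, 3, 5, 6, 10])
Five piles.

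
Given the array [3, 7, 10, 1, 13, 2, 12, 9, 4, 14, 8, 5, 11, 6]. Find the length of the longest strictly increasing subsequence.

5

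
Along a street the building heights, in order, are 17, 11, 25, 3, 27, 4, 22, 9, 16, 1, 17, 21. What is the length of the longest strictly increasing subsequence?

6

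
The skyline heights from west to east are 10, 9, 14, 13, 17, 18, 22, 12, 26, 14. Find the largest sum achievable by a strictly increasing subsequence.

Let S[i] be the best sum of a strictly increasing subsequence ending at i:
i:       1   2   3   4   5   6   7   8   9  10
a[i]:   10   9  14  13  17  18  22  12  26  14
S:      10   9  24  23  41  59  81  22 107  37
Maximum is 107 (e.g. 10 + 14 + 17 + 18 + 22 + 26).

107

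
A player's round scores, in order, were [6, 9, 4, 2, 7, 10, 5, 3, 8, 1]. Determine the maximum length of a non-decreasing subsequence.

Let dp[i] be the length of the longest such subsequence ending at index i:
i:      1  2  3  4  5  6  7  8  9 10
a[i]:   6  9  4  2  7 10  5  3  8  1
dp:     1  2  1  1  2  3  2  2  3  1
Maximum dp value is 3.

3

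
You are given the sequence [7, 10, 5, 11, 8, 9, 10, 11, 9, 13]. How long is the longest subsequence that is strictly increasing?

Let dp[i] be the length of the longest such subsequence ending at index i:
i:      1  2  3  4  5  6  7  8  9 10
a[i]:   7 10  5 11  8  9 10 11  9 13
dp:     1  2  1  3  2  3  4  5  3  6
Maximum dp value is 6.

6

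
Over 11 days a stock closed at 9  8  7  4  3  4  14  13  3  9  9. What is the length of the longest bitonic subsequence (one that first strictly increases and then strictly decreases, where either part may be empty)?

5

inc[i] = longest strictly increasing subsequence ending at i; dec[i] = longest strictly decreasing subsequence starting at i:
i:      1  2  3  4  5  6  7  8  9 10 11
a[i]:   9  8  7  4  3  4 14 13  3  9  9
inc:    1  1  1  1  1  2  3  3  1  3  3
dec:    5  4  3  2  1  2  3  2  1  1  1
Best peak at i=1 (value 9): inc=1, dec=5, length 1+5−1 = 5.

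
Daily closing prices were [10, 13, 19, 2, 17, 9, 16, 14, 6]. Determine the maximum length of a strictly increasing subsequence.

Let dp[i] be the length of the longest such subsequence ending at index i:
i:      1  2  3  4  5  6  7  8  9
a[i]:  10 13 19  2 17  9 16 14  6
dp:     1  2  3  1  3  2  3  3  2
Maximum dp value is 3.

3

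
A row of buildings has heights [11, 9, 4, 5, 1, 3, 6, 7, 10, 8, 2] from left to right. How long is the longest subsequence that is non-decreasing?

Track the smallest tail for each achievable length (allowing ties):
11 → extends → [11]
9 → replaces 11 → [9]
4 → replaces 9 → [4]
5 → extends → [4, 5]
1 → replaces 4 → [1, 5]
3 → replaces 5 → [1, 3]
6 → extends → [1, 3, 6]
7 → extends → [1, 3, 6, 7]
10 → extends → [1, 3, 6, 7, 10]
8 → replaces 10 → [1, 3, 6, 7, 8]
2 → replaces 3 → [1, 2, 6, 7, 8]
Five tails, so the longest non-decreasing subsequence has length 5 (e.g. 4, 5, 6, 7, 10).

5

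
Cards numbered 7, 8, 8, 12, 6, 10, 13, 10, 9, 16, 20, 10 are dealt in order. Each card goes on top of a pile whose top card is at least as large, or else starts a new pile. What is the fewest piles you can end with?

The minimum number of non-increasing subsequences covering a sequence equals the length of its longest strictly increasing subsequence.
LIS length is 6 (e.g. 7, 8, 12, 13, 16, 20), so 6 piles are needed.

6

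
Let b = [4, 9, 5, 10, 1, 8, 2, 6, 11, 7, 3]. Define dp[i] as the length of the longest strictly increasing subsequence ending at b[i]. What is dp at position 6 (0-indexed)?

dp[i] = 1 + max{dp[j] : j<i, b[j]<b[i]} (or 1 if no such j):
i:      0  1  2  3  4  5  6  7  8  9 10
b[i]:   4  9  5 10  1  8  2  6 11  7  3
dp:     1  2  2  3  1  3  2  3  4  4  3
At index 6 the value is 2.

2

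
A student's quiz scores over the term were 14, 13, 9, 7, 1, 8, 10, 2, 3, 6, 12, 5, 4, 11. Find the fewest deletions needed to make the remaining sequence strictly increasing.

Fewest deletions = n − (longest strictly increasing subsequence).
i:      1  2  3  4  5  6  7  8  9 10 11 12 13 14
a[i]:  14 13  9  7  1  8 10  2  3  6 12  5  4 11
dp:     1  1  1  1  1  2  3  2  3  4  5  4  4  5
max dp = 5, so deletions = 14 − 5 = 9.

9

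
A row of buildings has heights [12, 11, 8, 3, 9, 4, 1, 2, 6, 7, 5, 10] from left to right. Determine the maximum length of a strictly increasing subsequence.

Track the smallest tail for each achievable length (strict):
12 → extends → [12]
11 → replaces 12 → [11]
8 → replaces 11 → [8]
3 → replaces 8 → [3]
9 → extends → [3, 9]
4 → replaces 9 → [3, 4]
1 → replaces 3 → [1, 4]
2 → replaces 4 → [1, 2]
6 → extends → [1, 2, 6]
7 → extends → [1, 2, 6, 7]
5 → replaces 6 → [1, 2, 5, 7]
10 → extends → [1, 2, 5, 7, 10]
Five tails, so the longest strictly increasing subsequence has length 5 (e.g. 3, 4, 6, 7, 10).

5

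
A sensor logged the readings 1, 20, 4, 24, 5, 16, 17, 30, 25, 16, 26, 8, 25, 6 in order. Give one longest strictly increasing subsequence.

1, 4, 5, 16, 17, 25, 26

Patience tails give the LIS length; then backtrack through the dp parents:
1 → extends → [1]
20 → extends → [1, 20]
4 → replaces 20 → [1, 4]
24 → extends → [1, 4, 24]
5 → replaces 24 → [1, 4, 5]
16 → extends → [1, 4, 5, 16]
17 → extends → [1, 4, 5, 16, 17]
30 → extends → [1, 4, 5, 16, 17, 30]
25 → replaces 30 → [1, 4, 5, 16, 17, 25]
16 → already a tail → [1, 4, 5, 16, 17, 25]
26 → extends → [1, 4, 5, 16, 17, 25, 26]
8 → replaces 16 → [1, 4, 5, 8, 17, 25, 26]
25 → already a tail → [1, 4, 5, 8, 17, 25, 26]
6 → replaces 8 → [1, 4, 5, 6, 17, 25, 26]
Length 7; one witness is 1, 4, 5, 16, 17, 25, 26.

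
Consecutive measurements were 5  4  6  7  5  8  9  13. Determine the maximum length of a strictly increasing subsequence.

6

Track the smallest tail for each achievable length (strict):
5 → extends → [5]
4 → replaces 5 → [4]
6 → extends → [4, 6]
7 → extends → [4, 6, 7]
5 → replaces 6 → [4, 5, 7]
8 → extends → [4, 5, 7, 8]
9 → extends → [4, 5, 7, 8, 9]
13 → extends → [4, 5, 7, 8, 9, 13]
Six tails, so the longest strictly increasing subsequence has length 6 (e.g. 5, 6, 7, 8, 9, 13).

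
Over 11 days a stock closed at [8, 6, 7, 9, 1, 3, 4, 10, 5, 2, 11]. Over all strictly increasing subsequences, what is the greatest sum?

43

Let S[i] be the best sum of a strictly increasing subsequence ending at i:
i:      1  2  3  4  5  6  7  8  9 10 11
a[i]:   8  6  7  9  1  3  4 10  5  2 11
S:      8  6 13 22  1  4  8 32 13  3 43
Maximum is 43 (e.g. 6 + 7 + 9 + 10 + 11).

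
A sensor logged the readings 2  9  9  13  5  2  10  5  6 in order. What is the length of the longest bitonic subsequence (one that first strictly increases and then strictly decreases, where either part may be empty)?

5

inc[i] = longest strictly increasing subsequence ending at i; dec[i] = longest strictly decreasing subsequence starting at i:
i:      1  2  3  4  5  6  7  8  9
a[i]:   2  9  9 13  5  2 10  5  6
inc:    1  2  2  3  2  1  3  2  3
dec:    1  3  3  3  2  1  2  1  1
Best peak at i=4 (value 13): inc=3, dec=3, length 3+3−1 = 5.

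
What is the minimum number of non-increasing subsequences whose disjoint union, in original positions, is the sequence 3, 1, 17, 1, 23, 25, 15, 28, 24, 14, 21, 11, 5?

5

Place each on the leftmost legal pile:
3 → new pile 1 (tops now [3])
1 → pile 1 (tops now [1])
17 → new pile 2 (tops now [1, 17])
1 → pile 1 (tops now [1, 17])
23 → new pile 3 (tops now [1, 17, 23])
25 → new pile 4 (tops now [1, 17, 23, 25])
15 → pile 2 (tops now [1, 15, 23, 25])
28 → new pile 5 (tops now [1, 15, 23, 25, 28])
24 → pile 4 (tops now [1, 15, 23, 24, 28])
14 → pile 2 (tops now [1, 14, 23, 24, 28])
21 → pile 3 (tops now [1, 14, 21, 24, 28])
11 → pile 2 (tops now [1, 11, 21, 24, 28])
5 → pile 2 (tops now [1, 5, 21, 24, 28])
Five piles.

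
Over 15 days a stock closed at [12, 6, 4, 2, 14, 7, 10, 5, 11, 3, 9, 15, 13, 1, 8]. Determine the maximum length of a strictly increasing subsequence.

Let dp[i] be the length of the longest such subsequence ending at index i:
i:      1  2  3  4  5  6  7  8  9 10 11 12 13 14 15
a[i]:  12  6  4  2 14  7 10  5 11  3  9 15 13  1  8
dp:     1  1  1  1  2  2  3  2  4  2  3  5  5  1  3
Maximum dp value is 5.

5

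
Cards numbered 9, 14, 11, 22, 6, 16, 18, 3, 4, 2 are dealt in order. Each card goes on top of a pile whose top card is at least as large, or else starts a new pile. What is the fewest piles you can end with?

4

The minimum number of non-increasing subsequences covering a sequence equals the length of its longest strictly increasing subsequence.
LIS length is 4 (e.g. 9, 14, 16, 18), so 4 piles are needed.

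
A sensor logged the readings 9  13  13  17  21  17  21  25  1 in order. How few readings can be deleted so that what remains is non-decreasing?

Fewest deletions = n − (longest non-decreasing subsequence).
Patience tails:
9 → extends → [9]
13 → extends → [9, 13]
13 → extends → [9, 13, 13]
17 → extends → [9, 13, 13, 17]
21 → extends → [9, 13, 13, 17, 21]
17 → replaces 21 → [9, 13, 13, 17, 17]
21 → extends → [9, 13, 13, 17, 17, 21]
25 → extends → [9, 13, 13, 17, 17, 21, 25]
1 → replaces 9 → [1, 13, 13, 17, 17, 21, 25]
Longest non-decreasing subsequence has length 7, so deletions = 9 − 7 = 2.

2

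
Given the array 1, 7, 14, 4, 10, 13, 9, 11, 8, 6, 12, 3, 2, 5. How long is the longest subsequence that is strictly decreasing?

Let dp[i] be the longest strictly decreasing subsequence ending at i:
i:      1  2  3  4  5  6  7  8  9 10 11 12 13 14
a[i]:   1  7 14  4 10 13  9 11  8  6 12  3  2  5
dp:     1  1  1  2  2  2  3  3  4  5  3  6  7  6
Maximum is 7.

7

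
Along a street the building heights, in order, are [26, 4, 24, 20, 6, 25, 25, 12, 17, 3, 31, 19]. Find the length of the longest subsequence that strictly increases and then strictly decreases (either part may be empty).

inc[i] = longest strictly increasing subsequence ending at i; dec[i] = longest strictly decreasing subsequence starting at i:
i:      1  2  3  4  5  6  7  8  9 10 11 12
a[i]:  26  4 24 20  6 25 25 12 17  3 31 19
inc:    1  1  2  2  2  3  3  3  4  1  5  5
dec:    5  2  4  3  2  3  3  2  2  1  2  1
Best peak at i=11 (value 31): inc=5, dec=2, length 5+2−1 = 6.

6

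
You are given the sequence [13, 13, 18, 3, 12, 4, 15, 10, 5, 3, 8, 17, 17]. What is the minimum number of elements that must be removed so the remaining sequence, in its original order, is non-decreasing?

7

Fewest deletions = n − (longest non-decreasing subsequence).
Patience tails:
13 → extends → [13]
13 → extends → [13, 13]
18 → extends → [13, 13, 18]
3 → replaces 13 → [3, 13, 18]
12 → replaces 13 → [3, 12, 18]
4 → replaces 12 → [3, 4, 18]
15 → replaces 18 → [3, 4, 15]
10 → replaces 15 → [3, 4, 10]
5 → replaces 10 → [3, 4, 5]
3 → replaces 4 → [3, 3, 5]
8 → extends → [3, 3, 5, 8]
17 → extends → [3, 3, 5, 8, 17]
17 → extends → [3, 3, 5, 8, 17, 17]
Longest non-decreasing subsequence has length 6, so deletions = 13 − 6 = 7.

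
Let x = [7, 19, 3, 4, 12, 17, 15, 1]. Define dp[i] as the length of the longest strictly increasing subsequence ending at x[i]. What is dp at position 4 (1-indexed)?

dp[i] = 1 + max{dp[j] : j<i, x[j]<x[i]} (or 1 if no such j):
i:      1  2  3  4  5  6  7  8
x[i]:   7 19  3  4 12 17 15  1
dp:     1  2  1  2  3  4  4  1
At index 4 the value is 2.

2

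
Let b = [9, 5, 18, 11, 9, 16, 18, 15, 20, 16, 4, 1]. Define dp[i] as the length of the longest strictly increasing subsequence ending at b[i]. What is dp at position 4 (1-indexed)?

2

dp[i] = 1 + max{dp[j] : j<i, b[j]<b[i]} (or 1 if no such j):
i:      1  2  3  4  5  6  7  8  9 10 11 12
b[i]:   9  5 18 11  9 16 18 15 20 16  4  1
dp:     1  1  2  2  2  3  4  3  5  4  1  1
At index 4 the value is 2.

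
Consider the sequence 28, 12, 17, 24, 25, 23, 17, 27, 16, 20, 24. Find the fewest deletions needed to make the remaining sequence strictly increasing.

6

Fewest deletions = n − (longest strictly increasing subsequence).
Patience tails:
28 → extends → [28]
12 → replaces 28 → [12]
17 → extends → [12, 17]
24 → extends → [12, 17, 24]
25 → extends → [12, 17, 24, 25]
23 → replaces 24 → [12, 17, 23, 25]
17 → already a tail → [12, 17, 23, 25]
27 → extends → [12, 17, 23, 25, 27]
16 → replaces 17 → [12, 16, 23, 25, 27]
20 → replaces 23 → [12, 16, 20, 25, 27]
24 → replaces 25 → [12, 16, 20, 24, 27]
Longest strictly increasing subsequence has length 5, so deletions = 11 − 5 = 6.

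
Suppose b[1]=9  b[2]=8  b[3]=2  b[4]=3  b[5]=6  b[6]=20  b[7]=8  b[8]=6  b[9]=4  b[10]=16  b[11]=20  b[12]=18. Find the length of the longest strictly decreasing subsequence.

4

Negate each value so 'decreasing' becomes 'increasing', then run patience tails on the negated sequence:
-9 → extends → [-9]
-8 → extends → [-9, -8]
-2 → extends → [-9, -8, -2]
-3 → replaces -2 → [-9, -8, -3]
-6 → replaces -3 → [-9, -8, -6]
-20 → replaces -9 → [-20, -8, -6]
-8 → already a tail → [-20, -8, -6]
-6 → already a tail → [-20, -8, -6]
-4 → extends → [-20, -8, -6, -4]
-16 → replaces -8 → [-20, -16, -6, -4]
-20 → already a tail → [-20, -16, -6, -4]
-18 → replaces -16 → [-20, -18, -6, -4]
Four tails, so the longest strictly decreasing subsequence of the original has length 4.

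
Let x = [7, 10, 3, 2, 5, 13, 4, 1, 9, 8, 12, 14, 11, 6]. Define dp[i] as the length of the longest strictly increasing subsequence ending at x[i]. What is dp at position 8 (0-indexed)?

3

dp[i] = 1 + max{dp[j] : j<i, x[j]<x[i]} (or 1 if no such j):
i:      0  1  2  3  4  5  6  7  8  9 10 11 12 13
x[i]:   7 10  3  2  5 13  4  1  9  8 12 14 11  6
dp:     1  2  1  1  2  3  2  1  3  3  4  5  4  3
At index 8 the value is 3.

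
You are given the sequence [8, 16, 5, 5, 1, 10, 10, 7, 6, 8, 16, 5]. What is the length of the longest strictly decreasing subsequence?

5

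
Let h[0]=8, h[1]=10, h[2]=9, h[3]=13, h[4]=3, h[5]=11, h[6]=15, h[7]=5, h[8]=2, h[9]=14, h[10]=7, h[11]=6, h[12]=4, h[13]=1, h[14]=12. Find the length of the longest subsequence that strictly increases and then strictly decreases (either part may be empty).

9

inc[i] = longest strictly increasing subsequence ending at i; dec[i] = longest strictly decreasing subsequence starting at i:
i:      0  1  2  3  4  5  6  7  8  9 10 11 12 13 14
h[i]:   8 10  9 13  3 11 15  5  2 14  7  6  4  1 12
inc:    1  2  2  3  1  3  4  2  1  4  3  3  2  1  4
dec:    5  6  5  6  3  5  6  3  2  5  4  3  2  1  1
Best peak at i=6 (value 15): inc=4, dec=6, length 4+6−1 = 9.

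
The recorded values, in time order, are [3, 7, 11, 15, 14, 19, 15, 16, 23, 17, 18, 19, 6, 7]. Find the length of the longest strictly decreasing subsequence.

3

Negate each value so 'decreasing' becomes 'increasing', then run patience tails on the negated sequence:
-3 → extends → [-3]
-7 → replaces -3 → [-7]
-11 → replaces -7 → [-11]
-15 → replaces -11 → [-15]
-14 → extends → [-15, -14]
-19 → replaces -15 → [-19, -14]
-15 → replaces -14 → [-19, -15]
-16 → replaces -15 → [-19, -16]
-23 → replaces -19 → [-23, -16]
-17 → replaces -16 → [-23, -17]
-18 → replaces -17 → [-23, -18]
-19 → replaces -18 → [-23, -19]
-6 → extends → [-23, -19, -6]
-7 → replaces -6 → [-23, -19, -7]
Three tails, so the longest strictly decreasing subsequence of the original has length 3.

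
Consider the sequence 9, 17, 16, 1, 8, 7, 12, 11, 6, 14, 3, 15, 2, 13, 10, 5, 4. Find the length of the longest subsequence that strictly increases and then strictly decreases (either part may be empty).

9

inc[i] = longest strictly increasing subsequence ending at i; dec[i] = longest strictly decreasing subsequence starting at i:
i:      1  2  3  4  5  6  7  8  9 10 11 12 13 14 15 16 17
a[i]:   9 17 16  1  8  7 12 11  6 14  3 15  2 13 10  5  4
inc:    1  2  2  1  2  2  3  3  2  4  2  5  2  4  3  3  3
dec:    6  7  6  1  5  4  5  4  3  5  2  5  1  4  3  2  1
Best peak at i=12 (value 15): inc=5, dec=5, length 5+5−1 = 9.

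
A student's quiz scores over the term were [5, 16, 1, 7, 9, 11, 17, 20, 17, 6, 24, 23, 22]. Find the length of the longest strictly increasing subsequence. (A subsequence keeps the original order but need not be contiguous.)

7

Track the smallest tail for each achievable length (strict):
5 → extends → [5]
16 → extends → [5, 16]
1 → replaces 5 → [1, 16]
7 → replaces 16 → [1, 7]
9 → extends → [1, 7, 9]
11 → extends → [1, 7, 9, 11]
17 → extends → [1, 7, 9, 11, 17]
20 → extends → [1, 7, 9, 11, 17, 20]
17 → already a tail → [1, 7, 9, 11, 17, 20]
6 → replaces 7 → [1, 6, 9, 11, 17, 20]
24 → extends → [1, 6, 9, 11, 17, 20, 24]
23 → replaces 24 → [1, 6, 9, 11, 17, 20, 23]
22 → replaces 23 → [1, 6, 9, 11, 17, 20, 22]
Seven tails, so the longest strictly increasing subsequence has length 7 (e.g. 5, 7, 9, 11, 17, 20, 24).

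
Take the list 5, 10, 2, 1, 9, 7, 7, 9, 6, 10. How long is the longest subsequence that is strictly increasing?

4

Track the smallest tail for each achievable length (strict):
5 → extends → [5]
10 → extends → [5, 10]
2 → replaces 5 → [2, 10]
1 → replaces 2 → [1, 10]
9 → replaces 10 → [1, 9]
7 → replaces 9 → [1, 7]
7 → already a tail → [1, 7]
9 → extends → [1, 7, 9]
6 → replaces 7 → [1, 6, 9]
10 → extends → [1, 6, 9, 10]
Four tails, so the longest strictly increasing subsequence has length 4 (e.g. 5, 7, 9, 10).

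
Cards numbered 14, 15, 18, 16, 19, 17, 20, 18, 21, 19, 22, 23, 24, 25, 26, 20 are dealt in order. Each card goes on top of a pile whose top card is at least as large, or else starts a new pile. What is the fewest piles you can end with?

11

The minimum number of non-increasing subsequences covering a sequence equals the length of its longest strictly increasing subsequence.
LIS length is 11 (e.g. 14, 15, 18, 19, 20, 21, 22, 23, 24, 25, 26), so 11 piles are needed.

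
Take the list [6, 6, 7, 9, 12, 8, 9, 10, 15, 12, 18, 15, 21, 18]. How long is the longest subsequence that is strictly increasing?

Track the smallest tail for each achievable length (strict):
6 → extends → [6]
6 → already a tail → [6]
7 → extends → [6, 7]
9 → extends → [6, 7, 9]
12 → extends → [6, 7, 9, 12]
8 → replaces 9 → [6, 7, 8, 12]
9 → replaces 12 → [6, 7, 8, 9]
10 → extends → [6, 7, 8, 9, 10]
15 → extends → [6, 7, 8, 9, 10, 15]
12 → replaces 15 → [6, 7, 8, 9, 10, 12]
18 → extends → [6, 7, 8, 9, 10, 12, 18]
15 → replaces 18 → [6, 7, 8, 9, 10, 12, 15]
21 → extends → [6, 7, 8, 9, 10, 12, 15, 21]
18 → replaces 21 → [6, 7, 8, 9, 10, 12, 15, 18]
Eight tails, so the longest strictly increasing subsequence has length 8 (e.g. 6, 7, 8, 9, 10, 15, 18, 21).

8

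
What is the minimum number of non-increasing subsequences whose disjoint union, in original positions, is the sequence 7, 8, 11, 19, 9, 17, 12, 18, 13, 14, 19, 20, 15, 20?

Place each on the leftmost legal pile:
7 → new pile 1 (tops now [7])
8 → new pile 2 (tops now [7, 8])
11 → new pile 3 (tops now [7, 8, 11])
19 → new pile 4 (tops now [7, 8, 11, 19])
9 → pile 3 (tops now [7, 8, 9, 19])
17 → pile 4 (tops now [7, 8, 9, 17])
12 → pile 4 (tops now [7, 8, 9, 12])
18 → new pile 5 (tops now [7, 8, 9, 12, 18])
13 → pile 5 (tops now [7, 8, 9, 12, 13])
14 → new pile 6 (tops now [7, 8, 9, 12, 13, 14])
19 → new pile 7 (tops now [7, 8, 9, 12, 13, 14, 19])
20 → new pile 8 (tops now [7, 8, 9, 12, 13, 14, 19, 20])
15 → pile 7 (tops now [7, 8, 9, 12, 13, 14, 15, 20])
20 → pile 8 (tops now [7, 8, 9, 12, 13, 14, 15, 20])
Eight piles.

8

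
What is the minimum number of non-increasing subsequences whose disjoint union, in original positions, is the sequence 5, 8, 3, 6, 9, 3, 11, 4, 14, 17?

6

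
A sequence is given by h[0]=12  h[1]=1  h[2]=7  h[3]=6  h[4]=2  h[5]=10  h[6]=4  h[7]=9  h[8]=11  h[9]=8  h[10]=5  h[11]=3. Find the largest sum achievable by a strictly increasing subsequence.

Let S[i] be the best sum of a strictly increasing subsequence ending at i:
i:      0  1  2  3  4  5  6  7  8  9 10 11
h[i]:  12  1  7  6  2 10  4  9 11  8  5  3
S:     12  1  8  7  3 18  7 17 29 16 12  6
Maximum is 29 (e.g. 1 + 7 + 10 + 11).

29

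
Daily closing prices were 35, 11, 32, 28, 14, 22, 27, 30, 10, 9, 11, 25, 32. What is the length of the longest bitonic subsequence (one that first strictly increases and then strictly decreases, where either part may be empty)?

7

inc[i] = longest strictly increasing subsequence ending at i; dec[i] = longest strictly decreasing subsequence starting at i:
i:      1  2  3  4  5  6  7  8  9 10 11 12 13
a[i]:  35 11 32 28 14 22 27 30 10  9 11 25 32
inc:    1  1  2  2  2  3  4  5  1  1  2  4  6
dec:    6  3  5  4  3  3  3  3  2  1  1  1  1
Best peak at i=8 (value 30): inc=5, dec=3, length 5+3−1 = 7.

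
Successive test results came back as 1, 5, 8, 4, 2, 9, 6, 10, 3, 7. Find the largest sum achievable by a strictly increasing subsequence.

Let S[i] be the best sum of a strictly increasing subsequence ending at i:
i:      1  2  3  4  5  6  7  8  9 10
a[i]:   1  5  8  4  2  9  6 10  3  7
S:      1  6 14  5  3 23 12 33  6 19
Maximum is 33 (e.g. 1 + 5 + 8 + 9 + 10).

33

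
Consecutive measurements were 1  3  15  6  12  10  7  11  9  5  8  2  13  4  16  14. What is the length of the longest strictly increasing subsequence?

7

Track the smallest tail for each achievable length (strict):
1 → extends → [1]
3 → extends → [1, 3]
15 → extends → [1, 3, 15]
6 → replaces 15 → [1, 3, 6]
12 → extends → [1, 3, 6, 12]
10 → replaces 12 → [1, 3, 6, 10]
7 → replaces 10 → [1, 3, 6, 7]
11 → extends → [1, 3, 6, 7, 11]
9 → replaces 11 → [1, 3, 6, 7, 9]
5 → replaces 6 → [1, 3, 5, 7, 9]
8 → replaces 9 → [1, 3, 5, 7, 8]
2 → replaces 3 → [1, 2, 5, 7, 8]
13 → extends → [1, 2, 5, 7, 8, 13]
4 → replaces 5 → [1, 2, 4, 7, 8, 13]
16 → extends → [1, 2, 4, 7, 8, 13, 16]
14 → replaces 16 → [1, 2, 4, 7, 8, 13, 14]
Seven tails, so the longest strictly increasing subsequence has length 7 (e.g. 1, 3, 6, 10, 11, 13, 16).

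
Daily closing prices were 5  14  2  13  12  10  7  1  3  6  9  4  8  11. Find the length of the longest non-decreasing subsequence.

5

Track the smallest tail for each achievable length (allowing ties):
5 → extends → [5]
14 → extends → [5, 14]
2 → replaces 5 → [2, 14]
13 → replaces 14 → [2, 13]
12 → replaces 13 → [2, 12]
10 → replaces 12 → [2, 10]
7 → replaces 10 → [2, 7]
1 → replaces 2 → [1, 7]
3 → replaces 7 → [1, 3]
6 → extends → [1, 3, 6]
9 → extends → [1, 3, 6, 9]
4 → replaces 6 → [1, 3, 4, 9]
8 → replaces 9 → [1, 3, 4, 8]
11 → extends → [1, 3, 4, 8, 11]
Five tails, so the longest non-decreasing subsequence has length 5 (e.g. 2, 3, 6, 9, 11).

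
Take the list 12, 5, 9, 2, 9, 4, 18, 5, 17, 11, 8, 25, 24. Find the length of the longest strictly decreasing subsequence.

Negate each value so 'decreasing' becomes 'increasing', then run patience tails on the negated sequence:
-12 → extends → [-12]
-5 → extends → [-12, -5]
-9 → replaces -5 → [-12, -9]
-2 → extends → [-12, -9, -2]
-9 → already a tail → [-12, -9, -2]
-4 → replaces -2 → [-12, -9, -4]
-18 → replaces -12 → [-18, -9, -4]
-5 → replaces -4 → [-18, -9, -5]
-17 → replaces -9 → [-18, -17, -5]
-11 → replaces -5 → [-18, -17, -11]
-8 → extends → [-18, -17, -11, -8]
-25 → replaces -18 → [-25, -17, -11, -8]
-24 → replaces -17 → [-25, -24, -11, -8]
Four tails, so the longest strictly decreasing subsequence of the original has length 4.

4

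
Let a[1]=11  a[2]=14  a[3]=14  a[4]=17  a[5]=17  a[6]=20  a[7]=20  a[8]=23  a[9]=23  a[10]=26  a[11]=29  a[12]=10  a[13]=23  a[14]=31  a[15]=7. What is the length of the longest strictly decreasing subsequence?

3

Let dp[i] be the longest strictly decreasing subsequence ending at i:
i:      1  2  3  4  5  6  7  8  9 10 11 12 13 14 15
a[i]:  11 14 14 17 17 20 20 23 23 26 29 10 23 31  7
dp:     1  1  1  1  1  1  1  1  1  1  1  2  2  1  3
Maximum is 3.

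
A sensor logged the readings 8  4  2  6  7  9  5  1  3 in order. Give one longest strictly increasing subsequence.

4, 6, 7, 9

Patience tails give the LIS length; then backtrack through the dp parents:
8 → extends → [8]
4 → replaces 8 → [4]
2 → replaces 4 → [2]
6 → extends → [2, 6]
7 → extends → [2, 6, 7]
9 → extends → [2, 6, 7, 9]
5 → replaces 6 → [2, 5, 7, 9]
1 → replaces 2 → [1, 5, 7, 9]
3 → replaces 5 → [1, 3, 7, 9]
Length 4; one witness is 4, 6, 7, 9.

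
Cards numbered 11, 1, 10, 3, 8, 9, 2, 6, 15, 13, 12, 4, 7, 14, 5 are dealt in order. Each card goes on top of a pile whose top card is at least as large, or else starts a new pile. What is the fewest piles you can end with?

Place each on the leftmost legal pile:
11 → new pile 1 (tops now [11])
1 → pile 1 (tops now [1])
10 → new pile 2 (tops now [1, 10])
3 → pile 2 (tops now [1, 3])
8 → new pile 3 (tops now [1, 3, 8])
9 → new pile 4 (tops now [1, 3, 8, 9])
2 → pile 2 (tops now [1, 2, 8, 9])
6 → pile 3 (tops now [1, 2, 6, 9])
15 → new pile 5 (tops now [1, 2, 6, 9, 15])
13 → pile 5 (tops now [1, 2, 6, 9, 13])
12 → pile 5 (tops now [1, 2, 6, 9, 12])
4 → pile 3 (tops now [1, 2, 4, 9, 12])
7 → pile 4 (tops now [1, 2, 4, 7, 12])
14 → new pile 6 (tops now [1, 2, 4, 7, 12, 14])
5 → pile 4 (tops now [1, 2, 4, 5, 12, 14])
Six piles.

6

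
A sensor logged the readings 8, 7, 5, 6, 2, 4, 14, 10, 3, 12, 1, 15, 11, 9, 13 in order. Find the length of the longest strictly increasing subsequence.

5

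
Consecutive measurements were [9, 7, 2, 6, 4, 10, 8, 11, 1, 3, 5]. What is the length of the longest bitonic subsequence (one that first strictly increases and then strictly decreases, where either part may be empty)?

5

inc[i] = longest strictly increasing subsequence ending at i; dec[i] = longest strictly decreasing subsequence starting at i:
i:      1  2  3  4  5  6  7  8  9 10 11
a[i]:   9  7  2  6  4 10  8 11  1  3  5
inc:    1  1  1  2  2  3  3  4  1  2  3
dec:    5  4  2  3  2  3  2  2  1  1  1
Best peak at i=1 (value 9): inc=1, dec=5, length 1+5−1 = 5.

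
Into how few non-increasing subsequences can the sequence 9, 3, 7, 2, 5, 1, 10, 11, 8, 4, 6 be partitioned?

4

The minimum number of non-increasing subsequences covering a sequence equals the length of its longest strictly increasing subsequence.
LIS length is 4 (e.g. 3, 7, 10, 11), so 4 piles are needed.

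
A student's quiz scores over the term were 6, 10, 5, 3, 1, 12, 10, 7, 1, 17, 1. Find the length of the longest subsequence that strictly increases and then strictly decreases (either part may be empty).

6

inc[i] = longest strictly increasing subsequence ending at i; dec[i] = longest strictly decreasing subsequence starting at i:
i:      1  2  3  4  5  6  7  8  9 10 11
a[i]:   6 10  5  3  1 12 10  7  1 17  1
inc:    1  2  1  1  1  3  2  2  1  4  1
dec:    4  4  3  2  1  4  3  2  1  2  1
Best peak at i=6 (value 12): inc=3, dec=4, length 3+4−1 = 6.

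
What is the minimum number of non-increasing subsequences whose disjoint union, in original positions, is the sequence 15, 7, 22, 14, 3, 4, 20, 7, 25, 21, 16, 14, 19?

Place each on the leftmost legal pile:
15 → new pile 1 (tops now [15])
7 → pile 1 (tops now [7])
22 → new pile 2 (tops now [7, 22])
14 → pile 2 (tops now [7, 14])
3 → pile 1 (tops now [3, 14])
4 → pile 2 (tops now [3, 4])
20 → new pile 3 (tops now [3, 4, 20])
7 → pile 3 (tops now [3, 4, 7])
25 → new pile 4 (tops now [3, 4, 7, 25])
21 → pile 4 (tops now [3, 4, 7, 21])
16 → pile 4 (tops now [3, 4, 7, 16])
14 → pile 4 (tops now [3, 4, 7, 14])
19 → new pile 5 (tops now [3, 4, 7, 14, 19])
Five piles.

5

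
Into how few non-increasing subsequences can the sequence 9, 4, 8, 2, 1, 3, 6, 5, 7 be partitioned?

4

Place each on the leftmost legal pile:
9 → new pile 1 (tops now [9])
4 → pile 1 (tops now [4])
8 → new pile 2 (tops now [4, 8])
2 → pile 1 (tops now [2, 8])
1 → pile 1 (tops now [1, 8])
3 → pile 2 (tops now [1, 3])
6 → new pile 3 (tops now [1, 3, 6])
5 → pile 3 (tops now [1, 3, 5])
7 → new pile 4 (tops now [1, 3, 5, 7])
Four piles.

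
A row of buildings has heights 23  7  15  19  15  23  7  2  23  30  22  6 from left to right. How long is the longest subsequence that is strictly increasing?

Track the smallest tail for each achievable length (strict):
23 → extends → [23]
7 → replaces 23 → [7]
15 → extends → [7, 15]
19 → extends → [7, 15, 19]
15 → already a tail → [7, 15, 19]
23 → extends → [7, 15, 19, 23]
7 → already a tail → [7, 15, 19, 23]
2 → replaces 7 → [2, 15, 19, 23]
23 → already a tail → [2, 15, 19, 23]
30 → extends → [2, 15, 19, 23, 30]
22 → replaces 23 → [2, 15, 19, 22, 30]
6 → replaces 15 → [2, 6, 19, 22, 30]
Five tails, so the longest strictly increasing subsequence has length 5 (e.g. 7, 15, 19, 23, 30).

5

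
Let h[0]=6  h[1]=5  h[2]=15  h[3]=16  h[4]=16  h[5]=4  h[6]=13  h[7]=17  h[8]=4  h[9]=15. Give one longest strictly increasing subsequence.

6, 15, 16, 17

Patience tails give the LIS length; then backtrack through the dp parents:
6 → extends → [6]
5 → replaces 6 → [5]
15 → extends → [5, 15]
16 → extends → [5, 15, 16]
16 → already a tail → [5, 15, 16]
4 → replaces 5 → [4, 15, 16]
13 → replaces 15 → [4, 13, 16]
17 → extends → [4, 13, 16, 17]
4 → already a tail → [4, 13, 16, 17]
15 → replaces 16 → [4, 13, 15, 17]
Length 4; one witness is 6, 15, 16, 17.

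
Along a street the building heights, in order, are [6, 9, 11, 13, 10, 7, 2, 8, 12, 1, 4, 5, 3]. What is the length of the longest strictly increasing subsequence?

4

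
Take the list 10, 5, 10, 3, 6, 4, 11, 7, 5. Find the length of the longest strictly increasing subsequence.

Let dp[i] be the length of the longest such subsequence ending at index i:
i:      1  2  3  4  5  6  7  8  9
a[i]:  10  5 10  3  6  4 11  7  5
dp:     1  1  2  1  2  2  3  3  3
Maximum dp value is 3.

3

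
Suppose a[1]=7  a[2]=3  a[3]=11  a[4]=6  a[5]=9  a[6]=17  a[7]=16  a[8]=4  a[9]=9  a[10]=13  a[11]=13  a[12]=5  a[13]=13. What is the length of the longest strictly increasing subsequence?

4

Track the smallest tail for each achievable length (strict):
7 → extends → [7]
3 → replaces 7 → [3]
11 → extends → [3, 11]
6 → replaces 11 → [3, 6]
9 → extends → [3, 6, 9]
17 → extends → [3, 6, 9, 17]
16 → replaces 17 → [3, 6, 9, 16]
4 → replaces 6 → [3, 4, 9, 16]
9 → already a tail → [3, 4, 9, 16]
13 → replaces 16 → [3, 4, 9, 13]
13 → already a tail → [3, 4, 9, 13]
5 → replaces 9 → [3, 4, 5, 13]
13 → already a tail → [3, 4, 5, 13]
Four tails, so the longest strictly increasing subsequence has length 4 (e.g. 3, 6, 9, 17).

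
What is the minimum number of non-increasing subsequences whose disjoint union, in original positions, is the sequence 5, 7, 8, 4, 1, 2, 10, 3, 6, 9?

Place each on the leftmost legal pile:
5 → new pile 1 (tops now [5])
7 → new pile 2 (tops now [5, 7])
8 → new pile 3 (tops now [5, 7, 8])
4 → pile 1 (tops now [4, 7, 8])
1 → pile 1 (tops now [1, 7, 8])
2 → pile 2 (tops now [1, 2, 8])
10 → new pile 4 (tops now [1, 2, 8, 10])
3 → pile 3 (tops now [1, 2, 3, 10])
6 → pile 4 (tops now [1, 2, 3, 6])
9 → new pile 5 (tops now [1, 2, 3, 6, 9])
Five piles.

5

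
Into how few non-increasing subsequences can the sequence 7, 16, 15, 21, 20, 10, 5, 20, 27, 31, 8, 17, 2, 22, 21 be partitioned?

The minimum number of non-increasing subsequences covering a sequence equals the length of its longest strictly increasing subsequence.
LIS length is 5 (e.g. 7, 16, 21, 27, 31), so 5 piles are needed.

5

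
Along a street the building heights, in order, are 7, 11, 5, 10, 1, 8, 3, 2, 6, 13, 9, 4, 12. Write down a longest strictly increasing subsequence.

Patience tails give the LIS length; then backtrack through the dp parents:
7 → extends → [7]
11 → extends → [7, 11]
5 → replaces 7 → [5, 11]
10 → replaces 11 → [5, 10]
1 → replaces 5 → [1, 10]
8 → replaces 10 → [1, 8]
3 → replaces 8 → [1, 3]
2 → replaces 3 → [1, 2]
6 → extends → [1, 2, 6]
13 → extends → [1, 2, 6, 13]
9 → replaces 13 → [1, 2, 6, 9]
4 → replaces 6 → [1, 2, 4, 9]
12 → extends → [1, 2, 4, 9, 12]
Length 5; one witness is 1, 3, 6, 9, 12.

1, 3, 6, 9, 12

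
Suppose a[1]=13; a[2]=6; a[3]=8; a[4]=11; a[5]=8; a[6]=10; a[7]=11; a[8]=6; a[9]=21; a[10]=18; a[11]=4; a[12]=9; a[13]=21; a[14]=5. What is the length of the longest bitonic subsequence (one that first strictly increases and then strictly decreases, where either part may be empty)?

8

inc[i] = longest strictly increasing subsequence ending at i; dec[i] = longest strictly decreasing subsequence starting at i:
i:      1  2  3  4  5  6  7  8  9 10 11 12 13 14
a[i]:  13  6  8 11  8 10 11  6 21 18  4  9 21  5
inc:    1  1  2  3  2  3  4  1  5  5  1  3  6  2
dec:    5  2  3  4  3  3  3  2  4  3  1  2  2  1
Best peak at i=9 (value 21): inc=5, dec=4, length 5+4−1 = 8.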